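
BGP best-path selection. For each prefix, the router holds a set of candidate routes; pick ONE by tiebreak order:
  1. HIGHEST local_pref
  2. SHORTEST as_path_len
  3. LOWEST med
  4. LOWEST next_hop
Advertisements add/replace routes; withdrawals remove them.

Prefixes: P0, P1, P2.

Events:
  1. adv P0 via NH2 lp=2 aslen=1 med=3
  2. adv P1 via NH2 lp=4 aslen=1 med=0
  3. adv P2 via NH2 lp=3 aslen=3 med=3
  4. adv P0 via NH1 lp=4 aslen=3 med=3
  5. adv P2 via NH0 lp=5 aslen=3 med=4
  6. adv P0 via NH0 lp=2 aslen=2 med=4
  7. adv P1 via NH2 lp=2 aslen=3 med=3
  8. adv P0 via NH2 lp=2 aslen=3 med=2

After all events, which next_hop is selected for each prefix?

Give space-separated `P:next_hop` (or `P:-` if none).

Op 1: best P0=NH2 P1=- P2=-
Op 2: best P0=NH2 P1=NH2 P2=-
Op 3: best P0=NH2 P1=NH2 P2=NH2
Op 4: best P0=NH1 P1=NH2 P2=NH2
Op 5: best P0=NH1 P1=NH2 P2=NH0
Op 6: best P0=NH1 P1=NH2 P2=NH0
Op 7: best P0=NH1 P1=NH2 P2=NH0
Op 8: best P0=NH1 P1=NH2 P2=NH0

Answer: P0:NH1 P1:NH2 P2:NH0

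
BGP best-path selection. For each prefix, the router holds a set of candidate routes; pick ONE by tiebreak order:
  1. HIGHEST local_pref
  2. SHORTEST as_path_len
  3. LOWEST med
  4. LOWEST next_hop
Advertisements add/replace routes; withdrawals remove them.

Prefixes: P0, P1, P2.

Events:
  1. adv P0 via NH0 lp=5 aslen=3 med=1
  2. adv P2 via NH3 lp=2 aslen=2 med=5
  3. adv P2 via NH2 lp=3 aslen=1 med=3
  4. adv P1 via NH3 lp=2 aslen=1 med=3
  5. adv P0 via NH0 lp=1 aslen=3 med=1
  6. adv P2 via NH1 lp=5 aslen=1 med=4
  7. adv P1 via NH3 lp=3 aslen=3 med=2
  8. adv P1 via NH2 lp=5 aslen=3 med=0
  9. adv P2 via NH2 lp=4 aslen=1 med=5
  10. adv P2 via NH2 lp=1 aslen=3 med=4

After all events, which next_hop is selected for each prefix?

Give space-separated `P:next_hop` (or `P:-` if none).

Answer: P0:NH0 P1:NH2 P2:NH1

Derivation:
Op 1: best P0=NH0 P1=- P2=-
Op 2: best P0=NH0 P1=- P2=NH3
Op 3: best P0=NH0 P1=- P2=NH2
Op 4: best P0=NH0 P1=NH3 P2=NH2
Op 5: best P0=NH0 P1=NH3 P2=NH2
Op 6: best P0=NH0 P1=NH3 P2=NH1
Op 7: best P0=NH0 P1=NH3 P2=NH1
Op 8: best P0=NH0 P1=NH2 P2=NH1
Op 9: best P0=NH0 P1=NH2 P2=NH1
Op 10: best P0=NH0 P1=NH2 P2=NH1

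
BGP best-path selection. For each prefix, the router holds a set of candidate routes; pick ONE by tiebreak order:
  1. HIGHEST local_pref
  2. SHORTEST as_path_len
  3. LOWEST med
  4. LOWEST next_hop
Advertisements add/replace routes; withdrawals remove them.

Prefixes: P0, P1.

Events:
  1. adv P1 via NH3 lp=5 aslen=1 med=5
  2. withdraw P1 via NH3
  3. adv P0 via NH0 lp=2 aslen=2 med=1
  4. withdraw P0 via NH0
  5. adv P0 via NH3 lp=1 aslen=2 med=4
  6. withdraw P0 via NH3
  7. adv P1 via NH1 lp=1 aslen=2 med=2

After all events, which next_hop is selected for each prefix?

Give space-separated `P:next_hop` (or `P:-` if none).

Op 1: best P0=- P1=NH3
Op 2: best P0=- P1=-
Op 3: best P0=NH0 P1=-
Op 4: best P0=- P1=-
Op 5: best P0=NH3 P1=-
Op 6: best P0=- P1=-
Op 7: best P0=- P1=NH1

Answer: P0:- P1:NH1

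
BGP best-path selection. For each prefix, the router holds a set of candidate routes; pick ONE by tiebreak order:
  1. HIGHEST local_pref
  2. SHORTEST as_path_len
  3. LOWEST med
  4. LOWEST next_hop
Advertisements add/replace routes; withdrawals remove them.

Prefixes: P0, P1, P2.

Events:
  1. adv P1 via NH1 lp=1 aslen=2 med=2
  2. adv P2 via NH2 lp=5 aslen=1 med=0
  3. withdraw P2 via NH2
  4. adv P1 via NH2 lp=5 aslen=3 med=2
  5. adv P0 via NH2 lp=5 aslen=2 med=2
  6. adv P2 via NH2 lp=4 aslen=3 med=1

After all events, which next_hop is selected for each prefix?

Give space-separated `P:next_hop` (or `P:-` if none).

Op 1: best P0=- P1=NH1 P2=-
Op 2: best P0=- P1=NH1 P2=NH2
Op 3: best P0=- P1=NH1 P2=-
Op 4: best P0=- P1=NH2 P2=-
Op 5: best P0=NH2 P1=NH2 P2=-
Op 6: best P0=NH2 P1=NH2 P2=NH2

Answer: P0:NH2 P1:NH2 P2:NH2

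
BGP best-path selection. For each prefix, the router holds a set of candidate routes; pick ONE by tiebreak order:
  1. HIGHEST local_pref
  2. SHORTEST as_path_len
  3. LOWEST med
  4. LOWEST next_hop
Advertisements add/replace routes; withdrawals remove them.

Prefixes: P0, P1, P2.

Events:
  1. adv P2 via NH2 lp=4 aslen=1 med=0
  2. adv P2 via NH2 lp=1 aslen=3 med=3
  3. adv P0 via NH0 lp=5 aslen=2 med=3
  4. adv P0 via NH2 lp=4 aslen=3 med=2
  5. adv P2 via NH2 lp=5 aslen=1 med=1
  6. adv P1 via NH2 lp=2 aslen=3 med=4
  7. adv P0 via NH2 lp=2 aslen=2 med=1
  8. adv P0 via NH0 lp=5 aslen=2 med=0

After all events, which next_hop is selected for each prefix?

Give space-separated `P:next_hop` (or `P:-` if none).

Answer: P0:NH0 P1:NH2 P2:NH2

Derivation:
Op 1: best P0=- P1=- P2=NH2
Op 2: best P0=- P1=- P2=NH2
Op 3: best P0=NH0 P1=- P2=NH2
Op 4: best P0=NH0 P1=- P2=NH2
Op 5: best P0=NH0 P1=- P2=NH2
Op 6: best P0=NH0 P1=NH2 P2=NH2
Op 7: best P0=NH0 P1=NH2 P2=NH2
Op 8: best P0=NH0 P1=NH2 P2=NH2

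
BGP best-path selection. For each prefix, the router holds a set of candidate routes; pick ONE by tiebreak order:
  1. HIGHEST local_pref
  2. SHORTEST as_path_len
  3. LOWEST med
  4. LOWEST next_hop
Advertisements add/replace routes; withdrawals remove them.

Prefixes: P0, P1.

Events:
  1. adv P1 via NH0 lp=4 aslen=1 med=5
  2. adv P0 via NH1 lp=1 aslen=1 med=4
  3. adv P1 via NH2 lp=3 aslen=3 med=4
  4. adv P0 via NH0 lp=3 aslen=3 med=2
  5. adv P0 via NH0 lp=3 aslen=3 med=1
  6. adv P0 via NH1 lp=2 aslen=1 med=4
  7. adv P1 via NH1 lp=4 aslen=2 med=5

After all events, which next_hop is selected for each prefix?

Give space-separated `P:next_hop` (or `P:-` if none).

Answer: P0:NH0 P1:NH0

Derivation:
Op 1: best P0=- P1=NH0
Op 2: best P0=NH1 P1=NH0
Op 3: best P0=NH1 P1=NH0
Op 4: best P0=NH0 P1=NH0
Op 5: best P0=NH0 P1=NH0
Op 6: best P0=NH0 P1=NH0
Op 7: best P0=NH0 P1=NH0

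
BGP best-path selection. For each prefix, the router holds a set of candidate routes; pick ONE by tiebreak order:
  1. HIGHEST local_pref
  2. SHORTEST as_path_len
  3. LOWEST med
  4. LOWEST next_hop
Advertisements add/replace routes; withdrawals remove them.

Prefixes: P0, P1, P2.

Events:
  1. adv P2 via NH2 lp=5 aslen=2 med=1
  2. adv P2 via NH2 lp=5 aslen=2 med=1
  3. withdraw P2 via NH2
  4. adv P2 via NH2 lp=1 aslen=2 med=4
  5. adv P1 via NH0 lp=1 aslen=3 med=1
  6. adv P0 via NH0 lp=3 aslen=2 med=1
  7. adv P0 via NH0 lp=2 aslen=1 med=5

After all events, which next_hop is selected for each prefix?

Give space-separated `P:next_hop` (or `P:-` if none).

Answer: P0:NH0 P1:NH0 P2:NH2

Derivation:
Op 1: best P0=- P1=- P2=NH2
Op 2: best P0=- P1=- P2=NH2
Op 3: best P0=- P1=- P2=-
Op 4: best P0=- P1=- P2=NH2
Op 5: best P0=- P1=NH0 P2=NH2
Op 6: best P0=NH0 P1=NH0 P2=NH2
Op 7: best P0=NH0 P1=NH0 P2=NH2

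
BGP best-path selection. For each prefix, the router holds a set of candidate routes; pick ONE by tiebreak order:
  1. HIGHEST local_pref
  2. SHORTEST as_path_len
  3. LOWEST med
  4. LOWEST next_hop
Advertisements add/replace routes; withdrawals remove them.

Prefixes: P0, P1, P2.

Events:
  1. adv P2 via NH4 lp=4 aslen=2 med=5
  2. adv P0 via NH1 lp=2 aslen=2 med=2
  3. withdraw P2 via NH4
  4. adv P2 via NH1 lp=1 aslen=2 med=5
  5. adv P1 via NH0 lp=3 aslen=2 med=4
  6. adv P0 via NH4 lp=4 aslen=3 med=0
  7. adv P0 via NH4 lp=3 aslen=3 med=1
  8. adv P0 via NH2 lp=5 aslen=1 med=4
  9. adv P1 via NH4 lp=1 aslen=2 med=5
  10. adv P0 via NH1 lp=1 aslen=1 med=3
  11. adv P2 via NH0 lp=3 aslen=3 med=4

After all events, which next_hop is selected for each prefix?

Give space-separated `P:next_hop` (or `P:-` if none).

Op 1: best P0=- P1=- P2=NH4
Op 2: best P0=NH1 P1=- P2=NH4
Op 3: best P0=NH1 P1=- P2=-
Op 4: best P0=NH1 P1=- P2=NH1
Op 5: best P0=NH1 P1=NH0 P2=NH1
Op 6: best P0=NH4 P1=NH0 P2=NH1
Op 7: best P0=NH4 P1=NH0 P2=NH1
Op 8: best P0=NH2 P1=NH0 P2=NH1
Op 9: best P0=NH2 P1=NH0 P2=NH1
Op 10: best P0=NH2 P1=NH0 P2=NH1
Op 11: best P0=NH2 P1=NH0 P2=NH0

Answer: P0:NH2 P1:NH0 P2:NH0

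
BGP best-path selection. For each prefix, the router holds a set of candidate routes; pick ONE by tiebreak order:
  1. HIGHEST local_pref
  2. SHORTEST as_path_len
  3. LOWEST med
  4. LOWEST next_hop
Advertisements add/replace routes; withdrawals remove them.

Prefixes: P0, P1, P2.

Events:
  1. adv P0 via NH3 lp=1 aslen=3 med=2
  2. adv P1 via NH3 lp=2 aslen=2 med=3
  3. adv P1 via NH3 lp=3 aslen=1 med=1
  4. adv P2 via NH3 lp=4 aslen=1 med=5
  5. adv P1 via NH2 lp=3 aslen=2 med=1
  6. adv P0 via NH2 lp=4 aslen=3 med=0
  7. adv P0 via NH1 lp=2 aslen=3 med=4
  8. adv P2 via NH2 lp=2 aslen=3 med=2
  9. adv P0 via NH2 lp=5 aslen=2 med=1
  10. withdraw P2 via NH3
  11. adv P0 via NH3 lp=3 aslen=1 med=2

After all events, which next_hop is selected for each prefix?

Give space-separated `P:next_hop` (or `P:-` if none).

Answer: P0:NH2 P1:NH3 P2:NH2

Derivation:
Op 1: best P0=NH3 P1=- P2=-
Op 2: best P0=NH3 P1=NH3 P2=-
Op 3: best P0=NH3 P1=NH3 P2=-
Op 4: best P0=NH3 P1=NH3 P2=NH3
Op 5: best P0=NH3 P1=NH3 P2=NH3
Op 6: best P0=NH2 P1=NH3 P2=NH3
Op 7: best P0=NH2 P1=NH3 P2=NH3
Op 8: best P0=NH2 P1=NH3 P2=NH3
Op 9: best P0=NH2 P1=NH3 P2=NH3
Op 10: best P0=NH2 P1=NH3 P2=NH2
Op 11: best P0=NH2 P1=NH3 P2=NH2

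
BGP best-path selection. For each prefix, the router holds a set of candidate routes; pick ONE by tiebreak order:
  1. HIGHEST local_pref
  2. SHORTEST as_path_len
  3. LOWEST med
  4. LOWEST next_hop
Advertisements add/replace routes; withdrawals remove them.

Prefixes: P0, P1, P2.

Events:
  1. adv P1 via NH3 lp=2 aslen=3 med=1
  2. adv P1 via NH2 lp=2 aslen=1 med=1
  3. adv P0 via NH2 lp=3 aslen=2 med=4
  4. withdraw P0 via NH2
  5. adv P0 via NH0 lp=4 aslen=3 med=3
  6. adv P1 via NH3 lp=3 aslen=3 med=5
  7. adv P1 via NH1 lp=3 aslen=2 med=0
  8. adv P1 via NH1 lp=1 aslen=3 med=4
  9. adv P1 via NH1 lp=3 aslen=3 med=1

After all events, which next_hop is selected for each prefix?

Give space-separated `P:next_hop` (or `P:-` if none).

Op 1: best P0=- P1=NH3 P2=-
Op 2: best P0=- P1=NH2 P2=-
Op 3: best P0=NH2 P1=NH2 P2=-
Op 4: best P0=- P1=NH2 P2=-
Op 5: best P0=NH0 P1=NH2 P2=-
Op 6: best P0=NH0 P1=NH3 P2=-
Op 7: best P0=NH0 P1=NH1 P2=-
Op 8: best P0=NH0 P1=NH3 P2=-
Op 9: best P0=NH0 P1=NH1 P2=-

Answer: P0:NH0 P1:NH1 P2:-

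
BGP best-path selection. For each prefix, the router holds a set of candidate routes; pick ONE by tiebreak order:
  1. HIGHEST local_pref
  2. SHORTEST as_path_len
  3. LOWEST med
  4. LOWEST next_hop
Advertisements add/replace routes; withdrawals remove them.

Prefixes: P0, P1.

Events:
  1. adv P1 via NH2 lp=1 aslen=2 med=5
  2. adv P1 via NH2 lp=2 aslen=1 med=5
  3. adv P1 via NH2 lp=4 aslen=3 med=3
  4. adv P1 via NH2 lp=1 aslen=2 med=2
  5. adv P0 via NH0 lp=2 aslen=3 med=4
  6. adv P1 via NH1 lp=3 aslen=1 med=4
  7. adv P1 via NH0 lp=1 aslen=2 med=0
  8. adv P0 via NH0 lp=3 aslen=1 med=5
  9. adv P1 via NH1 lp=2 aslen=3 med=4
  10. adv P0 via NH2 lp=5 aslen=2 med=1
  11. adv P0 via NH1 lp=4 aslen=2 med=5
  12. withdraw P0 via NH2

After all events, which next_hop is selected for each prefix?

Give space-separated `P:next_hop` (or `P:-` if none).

Op 1: best P0=- P1=NH2
Op 2: best P0=- P1=NH2
Op 3: best P0=- P1=NH2
Op 4: best P0=- P1=NH2
Op 5: best P0=NH0 P1=NH2
Op 6: best P0=NH0 P1=NH1
Op 7: best P0=NH0 P1=NH1
Op 8: best P0=NH0 P1=NH1
Op 9: best P0=NH0 P1=NH1
Op 10: best P0=NH2 P1=NH1
Op 11: best P0=NH2 P1=NH1
Op 12: best P0=NH1 P1=NH1

Answer: P0:NH1 P1:NH1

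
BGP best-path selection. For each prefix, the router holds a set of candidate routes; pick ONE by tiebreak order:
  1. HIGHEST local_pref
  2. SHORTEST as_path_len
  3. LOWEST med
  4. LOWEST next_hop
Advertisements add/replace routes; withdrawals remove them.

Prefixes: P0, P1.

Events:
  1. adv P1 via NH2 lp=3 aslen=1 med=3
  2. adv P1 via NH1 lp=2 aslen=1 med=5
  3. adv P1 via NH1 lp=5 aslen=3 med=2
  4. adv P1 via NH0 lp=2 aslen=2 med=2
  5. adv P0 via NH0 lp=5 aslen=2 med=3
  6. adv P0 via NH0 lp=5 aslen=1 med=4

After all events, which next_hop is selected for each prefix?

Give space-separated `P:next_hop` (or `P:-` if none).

Answer: P0:NH0 P1:NH1

Derivation:
Op 1: best P0=- P1=NH2
Op 2: best P0=- P1=NH2
Op 3: best P0=- P1=NH1
Op 4: best P0=- P1=NH1
Op 5: best P0=NH0 P1=NH1
Op 6: best P0=NH0 P1=NH1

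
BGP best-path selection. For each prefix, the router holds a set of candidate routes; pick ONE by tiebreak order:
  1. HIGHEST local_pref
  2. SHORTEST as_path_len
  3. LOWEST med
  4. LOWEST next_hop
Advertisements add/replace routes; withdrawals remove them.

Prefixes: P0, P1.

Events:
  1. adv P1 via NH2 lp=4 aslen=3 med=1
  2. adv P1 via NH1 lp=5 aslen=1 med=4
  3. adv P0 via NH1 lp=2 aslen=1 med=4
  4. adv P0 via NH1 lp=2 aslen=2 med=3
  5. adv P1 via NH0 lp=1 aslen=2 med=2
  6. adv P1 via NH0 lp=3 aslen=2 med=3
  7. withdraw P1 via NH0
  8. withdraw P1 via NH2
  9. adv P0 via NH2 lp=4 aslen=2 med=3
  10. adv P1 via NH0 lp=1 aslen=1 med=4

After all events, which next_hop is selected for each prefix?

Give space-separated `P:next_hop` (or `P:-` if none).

Op 1: best P0=- P1=NH2
Op 2: best P0=- P1=NH1
Op 3: best P0=NH1 P1=NH1
Op 4: best P0=NH1 P1=NH1
Op 5: best P0=NH1 P1=NH1
Op 6: best P0=NH1 P1=NH1
Op 7: best P0=NH1 P1=NH1
Op 8: best P0=NH1 P1=NH1
Op 9: best P0=NH2 P1=NH1
Op 10: best P0=NH2 P1=NH1

Answer: P0:NH2 P1:NH1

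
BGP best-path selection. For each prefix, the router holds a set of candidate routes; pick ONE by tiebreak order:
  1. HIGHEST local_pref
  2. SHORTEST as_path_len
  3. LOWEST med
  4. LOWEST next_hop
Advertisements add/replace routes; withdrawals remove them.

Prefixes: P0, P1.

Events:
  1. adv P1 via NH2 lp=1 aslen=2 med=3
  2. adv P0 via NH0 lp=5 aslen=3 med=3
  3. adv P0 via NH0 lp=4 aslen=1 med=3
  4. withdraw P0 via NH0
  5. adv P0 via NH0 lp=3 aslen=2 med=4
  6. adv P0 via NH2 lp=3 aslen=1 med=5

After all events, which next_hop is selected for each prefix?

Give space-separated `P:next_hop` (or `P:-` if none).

Answer: P0:NH2 P1:NH2

Derivation:
Op 1: best P0=- P1=NH2
Op 2: best P0=NH0 P1=NH2
Op 3: best P0=NH0 P1=NH2
Op 4: best P0=- P1=NH2
Op 5: best P0=NH0 P1=NH2
Op 6: best P0=NH2 P1=NH2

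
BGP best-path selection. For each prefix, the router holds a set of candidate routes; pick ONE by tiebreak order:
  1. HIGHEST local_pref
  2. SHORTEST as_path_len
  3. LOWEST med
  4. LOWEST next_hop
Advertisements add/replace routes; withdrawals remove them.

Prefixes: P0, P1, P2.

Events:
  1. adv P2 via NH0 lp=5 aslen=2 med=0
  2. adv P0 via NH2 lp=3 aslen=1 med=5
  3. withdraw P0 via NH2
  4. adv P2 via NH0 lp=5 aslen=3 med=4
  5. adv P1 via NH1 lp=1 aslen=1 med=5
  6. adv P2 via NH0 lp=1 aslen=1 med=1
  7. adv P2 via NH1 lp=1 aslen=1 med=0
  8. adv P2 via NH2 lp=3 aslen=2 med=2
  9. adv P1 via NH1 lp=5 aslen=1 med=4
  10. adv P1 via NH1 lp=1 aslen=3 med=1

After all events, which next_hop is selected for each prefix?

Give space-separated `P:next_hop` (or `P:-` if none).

Op 1: best P0=- P1=- P2=NH0
Op 2: best P0=NH2 P1=- P2=NH0
Op 3: best P0=- P1=- P2=NH0
Op 4: best P0=- P1=- P2=NH0
Op 5: best P0=- P1=NH1 P2=NH0
Op 6: best P0=- P1=NH1 P2=NH0
Op 7: best P0=- P1=NH1 P2=NH1
Op 8: best P0=- P1=NH1 P2=NH2
Op 9: best P0=- P1=NH1 P2=NH2
Op 10: best P0=- P1=NH1 P2=NH2

Answer: P0:- P1:NH1 P2:NH2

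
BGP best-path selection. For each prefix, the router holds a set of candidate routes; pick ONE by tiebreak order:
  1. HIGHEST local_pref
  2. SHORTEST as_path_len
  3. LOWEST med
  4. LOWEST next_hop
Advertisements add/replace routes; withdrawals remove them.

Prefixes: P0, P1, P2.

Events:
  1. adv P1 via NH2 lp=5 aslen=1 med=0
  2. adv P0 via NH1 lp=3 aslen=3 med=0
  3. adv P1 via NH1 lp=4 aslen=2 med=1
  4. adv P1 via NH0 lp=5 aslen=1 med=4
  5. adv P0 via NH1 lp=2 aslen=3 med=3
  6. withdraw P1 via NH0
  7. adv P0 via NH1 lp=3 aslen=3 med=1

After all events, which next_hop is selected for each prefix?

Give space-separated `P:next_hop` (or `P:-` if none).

Answer: P0:NH1 P1:NH2 P2:-

Derivation:
Op 1: best P0=- P1=NH2 P2=-
Op 2: best P0=NH1 P1=NH2 P2=-
Op 3: best P0=NH1 P1=NH2 P2=-
Op 4: best P0=NH1 P1=NH2 P2=-
Op 5: best P0=NH1 P1=NH2 P2=-
Op 6: best P0=NH1 P1=NH2 P2=-
Op 7: best P0=NH1 P1=NH2 P2=-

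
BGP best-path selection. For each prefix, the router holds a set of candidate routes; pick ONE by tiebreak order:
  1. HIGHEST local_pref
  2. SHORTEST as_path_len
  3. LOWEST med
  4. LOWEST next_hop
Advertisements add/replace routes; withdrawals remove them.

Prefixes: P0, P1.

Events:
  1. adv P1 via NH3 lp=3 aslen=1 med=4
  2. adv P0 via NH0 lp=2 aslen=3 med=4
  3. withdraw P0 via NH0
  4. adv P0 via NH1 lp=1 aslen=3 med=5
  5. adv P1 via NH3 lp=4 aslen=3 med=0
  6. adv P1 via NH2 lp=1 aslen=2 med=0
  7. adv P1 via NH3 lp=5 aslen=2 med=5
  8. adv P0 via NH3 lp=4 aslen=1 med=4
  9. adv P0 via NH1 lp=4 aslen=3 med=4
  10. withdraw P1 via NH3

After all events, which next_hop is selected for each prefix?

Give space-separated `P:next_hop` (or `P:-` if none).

Op 1: best P0=- P1=NH3
Op 2: best P0=NH0 P1=NH3
Op 3: best P0=- P1=NH3
Op 4: best P0=NH1 P1=NH3
Op 5: best P0=NH1 P1=NH3
Op 6: best P0=NH1 P1=NH3
Op 7: best P0=NH1 P1=NH3
Op 8: best P0=NH3 P1=NH3
Op 9: best P0=NH3 P1=NH3
Op 10: best P0=NH3 P1=NH2

Answer: P0:NH3 P1:NH2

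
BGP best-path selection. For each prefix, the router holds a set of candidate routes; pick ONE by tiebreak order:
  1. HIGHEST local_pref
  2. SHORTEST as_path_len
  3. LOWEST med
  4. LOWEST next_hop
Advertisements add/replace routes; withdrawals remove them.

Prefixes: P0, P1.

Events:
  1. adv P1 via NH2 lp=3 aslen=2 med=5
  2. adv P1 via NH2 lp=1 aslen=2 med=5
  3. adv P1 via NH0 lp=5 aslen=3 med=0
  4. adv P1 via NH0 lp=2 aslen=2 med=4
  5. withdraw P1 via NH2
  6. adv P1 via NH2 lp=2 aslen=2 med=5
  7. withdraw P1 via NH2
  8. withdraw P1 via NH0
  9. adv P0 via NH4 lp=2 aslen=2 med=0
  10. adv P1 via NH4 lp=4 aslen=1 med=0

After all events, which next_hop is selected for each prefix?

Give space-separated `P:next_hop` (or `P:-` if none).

Answer: P0:NH4 P1:NH4

Derivation:
Op 1: best P0=- P1=NH2
Op 2: best P0=- P1=NH2
Op 3: best P0=- P1=NH0
Op 4: best P0=- P1=NH0
Op 5: best P0=- P1=NH0
Op 6: best P0=- P1=NH0
Op 7: best P0=- P1=NH0
Op 8: best P0=- P1=-
Op 9: best P0=NH4 P1=-
Op 10: best P0=NH4 P1=NH4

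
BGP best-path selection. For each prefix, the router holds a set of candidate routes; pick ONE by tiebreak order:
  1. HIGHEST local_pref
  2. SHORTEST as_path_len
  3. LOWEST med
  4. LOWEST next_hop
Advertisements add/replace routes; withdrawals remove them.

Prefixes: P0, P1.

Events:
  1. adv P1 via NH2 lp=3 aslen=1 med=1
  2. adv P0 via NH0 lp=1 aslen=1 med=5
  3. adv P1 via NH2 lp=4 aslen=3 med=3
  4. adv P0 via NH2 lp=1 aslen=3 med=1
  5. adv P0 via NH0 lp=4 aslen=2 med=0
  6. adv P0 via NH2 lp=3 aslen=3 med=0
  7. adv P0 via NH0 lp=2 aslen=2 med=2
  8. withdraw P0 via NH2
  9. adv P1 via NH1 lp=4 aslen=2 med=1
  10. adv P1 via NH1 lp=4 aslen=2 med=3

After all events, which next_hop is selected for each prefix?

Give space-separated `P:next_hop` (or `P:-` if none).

Op 1: best P0=- P1=NH2
Op 2: best P0=NH0 P1=NH2
Op 3: best P0=NH0 P1=NH2
Op 4: best P0=NH0 P1=NH2
Op 5: best P0=NH0 P1=NH2
Op 6: best P0=NH0 P1=NH2
Op 7: best P0=NH2 P1=NH2
Op 8: best P0=NH0 P1=NH2
Op 9: best P0=NH0 P1=NH1
Op 10: best P0=NH0 P1=NH1

Answer: P0:NH0 P1:NH1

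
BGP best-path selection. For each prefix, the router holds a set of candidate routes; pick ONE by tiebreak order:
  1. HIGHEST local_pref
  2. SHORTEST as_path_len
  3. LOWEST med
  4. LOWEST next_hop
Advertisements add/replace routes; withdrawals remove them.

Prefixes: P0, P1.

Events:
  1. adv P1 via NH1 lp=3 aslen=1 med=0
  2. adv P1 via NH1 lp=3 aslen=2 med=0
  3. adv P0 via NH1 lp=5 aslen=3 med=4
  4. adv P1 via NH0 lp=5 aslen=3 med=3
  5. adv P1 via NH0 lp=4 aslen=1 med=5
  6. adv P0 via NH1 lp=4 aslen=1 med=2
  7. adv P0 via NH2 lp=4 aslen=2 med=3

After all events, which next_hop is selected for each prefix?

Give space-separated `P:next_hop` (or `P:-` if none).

Op 1: best P0=- P1=NH1
Op 2: best P0=- P1=NH1
Op 3: best P0=NH1 P1=NH1
Op 4: best P0=NH1 P1=NH0
Op 5: best P0=NH1 P1=NH0
Op 6: best P0=NH1 P1=NH0
Op 7: best P0=NH1 P1=NH0

Answer: P0:NH1 P1:NH0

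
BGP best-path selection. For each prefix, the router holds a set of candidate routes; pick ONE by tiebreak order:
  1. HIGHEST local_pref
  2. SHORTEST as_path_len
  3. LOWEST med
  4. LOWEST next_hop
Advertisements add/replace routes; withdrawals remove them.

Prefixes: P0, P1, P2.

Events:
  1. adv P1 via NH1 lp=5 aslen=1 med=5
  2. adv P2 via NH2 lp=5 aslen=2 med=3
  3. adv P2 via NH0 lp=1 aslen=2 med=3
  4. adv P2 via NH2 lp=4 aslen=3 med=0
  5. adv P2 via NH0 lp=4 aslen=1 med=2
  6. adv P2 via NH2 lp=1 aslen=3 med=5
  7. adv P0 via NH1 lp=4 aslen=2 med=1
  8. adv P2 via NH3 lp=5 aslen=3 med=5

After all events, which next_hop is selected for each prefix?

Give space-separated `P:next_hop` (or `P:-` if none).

Answer: P0:NH1 P1:NH1 P2:NH3

Derivation:
Op 1: best P0=- P1=NH1 P2=-
Op 2: best P0=- P1=NH1 P2=NH2
Op 3: best P0=- P1=NH1 P2=NH2
Op 4: best P0=- P1=NH1 P2=NH2
Op 5: best P0=- P1=NH1 P2=NH0
Op 6: best P0=- P1=NH1 P2=NH0
Op 7: best P0=NH1 P1=NH1 P2=NH0
Op 8: best P0=NH1 P1=NH1 P2=NH3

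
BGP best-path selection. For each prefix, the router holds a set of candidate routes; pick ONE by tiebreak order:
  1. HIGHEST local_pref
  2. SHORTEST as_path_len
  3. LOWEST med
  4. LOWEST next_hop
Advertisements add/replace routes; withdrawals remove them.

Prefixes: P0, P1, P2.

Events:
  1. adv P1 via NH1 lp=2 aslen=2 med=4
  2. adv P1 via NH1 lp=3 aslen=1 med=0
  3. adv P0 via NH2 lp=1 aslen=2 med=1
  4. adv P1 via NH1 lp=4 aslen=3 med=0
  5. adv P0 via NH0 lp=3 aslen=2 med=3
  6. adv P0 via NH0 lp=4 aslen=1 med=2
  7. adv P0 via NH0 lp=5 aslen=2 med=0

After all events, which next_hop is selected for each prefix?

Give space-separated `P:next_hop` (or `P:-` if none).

Answer: P0:NH0 P1:NH1 P2:-

Derivation:
Op 1: best P0=- P1=NH1 P2=-
Op 2: best P0=- P1=NH1 P2=-
Op 3: best P0=NH2 P1=NH1 P2=-
Op 4: best P0=NH2 P1=NH1 P2=-
Op 5: best P0=NH0 P1=NH1 P2=-
Op 6: best P0=NH0 P1=NH1 P2=-
Op 7: best P0=NH0 P1=NH1 P2=-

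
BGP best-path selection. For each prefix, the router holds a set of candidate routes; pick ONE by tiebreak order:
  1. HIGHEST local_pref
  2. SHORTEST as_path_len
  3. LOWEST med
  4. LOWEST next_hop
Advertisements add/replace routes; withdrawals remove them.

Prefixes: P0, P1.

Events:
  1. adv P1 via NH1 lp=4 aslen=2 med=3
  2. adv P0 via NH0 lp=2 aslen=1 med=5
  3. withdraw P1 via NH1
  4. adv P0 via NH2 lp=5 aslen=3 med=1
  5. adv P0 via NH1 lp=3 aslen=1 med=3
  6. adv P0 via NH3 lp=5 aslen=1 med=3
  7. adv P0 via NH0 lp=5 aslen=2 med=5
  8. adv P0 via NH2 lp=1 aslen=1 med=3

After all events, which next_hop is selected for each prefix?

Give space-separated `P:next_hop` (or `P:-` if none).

Answer: P0:NH3 P1:-

Derivation:
Op 1: best P0=- P1=NH1
Op 2: best P0=NH0 P1=NH1
Op 3: best P0=NH0 P1=-
Op 4: best P0=NH2 P1=-
Op 5: best P0=NH2 P1=-
Op 6: best P0=NH3 P1=-
Op 7: best P0=NH3 P1=-
Op 8: best P0=NH3 P1=-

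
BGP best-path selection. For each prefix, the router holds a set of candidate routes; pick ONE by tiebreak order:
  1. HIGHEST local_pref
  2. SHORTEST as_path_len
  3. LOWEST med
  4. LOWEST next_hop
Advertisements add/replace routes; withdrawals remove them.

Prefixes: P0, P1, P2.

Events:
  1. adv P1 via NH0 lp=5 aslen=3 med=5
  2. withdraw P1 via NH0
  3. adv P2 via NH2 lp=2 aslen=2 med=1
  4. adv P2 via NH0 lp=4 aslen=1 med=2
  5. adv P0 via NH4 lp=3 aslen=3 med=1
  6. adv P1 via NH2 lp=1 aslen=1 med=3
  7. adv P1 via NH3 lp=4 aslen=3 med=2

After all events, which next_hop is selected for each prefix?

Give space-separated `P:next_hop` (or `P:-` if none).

Answer: P0:NH4 P1:NH3 P2:NH0

Derivation:
Op 1: best P0=- P1=NH0 P2=-
Op 2: best P0=- P1=- P2=-
Op 3: best P0=- P1=- P2=NH2
Op 4: best P0=- P1=- P2=NH0
Op 5: best P0=NH4 P1=- P2=NH0
Op 6: best P0=NH4 P1=NH2 P2=NH0
Op 7: best P0=NH4 P1=NH3 P2=NH0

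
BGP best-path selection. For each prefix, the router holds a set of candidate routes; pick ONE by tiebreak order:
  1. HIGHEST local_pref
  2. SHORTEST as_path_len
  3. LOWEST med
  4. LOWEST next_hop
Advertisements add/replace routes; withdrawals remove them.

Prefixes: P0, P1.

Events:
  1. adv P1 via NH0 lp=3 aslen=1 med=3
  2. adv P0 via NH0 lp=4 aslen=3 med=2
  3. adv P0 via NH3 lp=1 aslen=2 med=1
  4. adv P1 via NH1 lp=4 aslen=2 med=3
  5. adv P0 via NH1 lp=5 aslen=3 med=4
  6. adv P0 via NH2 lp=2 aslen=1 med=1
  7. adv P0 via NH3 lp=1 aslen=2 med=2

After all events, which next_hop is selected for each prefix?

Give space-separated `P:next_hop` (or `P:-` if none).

Op 1: best P0=- P1=NH0
Op 2: best P0=NH0 P1=NH0
Op 3: best P0=NH0 P1=NH0
Op 4: best P0=NH0 P1=NH1
Op 5: best P0=NH1 P1=NH1
Op 6: best P0=NH1 P1=NH1
Op 7: best P0=NH1 P1=NH1

Answer: P0:NH1 P1:NH1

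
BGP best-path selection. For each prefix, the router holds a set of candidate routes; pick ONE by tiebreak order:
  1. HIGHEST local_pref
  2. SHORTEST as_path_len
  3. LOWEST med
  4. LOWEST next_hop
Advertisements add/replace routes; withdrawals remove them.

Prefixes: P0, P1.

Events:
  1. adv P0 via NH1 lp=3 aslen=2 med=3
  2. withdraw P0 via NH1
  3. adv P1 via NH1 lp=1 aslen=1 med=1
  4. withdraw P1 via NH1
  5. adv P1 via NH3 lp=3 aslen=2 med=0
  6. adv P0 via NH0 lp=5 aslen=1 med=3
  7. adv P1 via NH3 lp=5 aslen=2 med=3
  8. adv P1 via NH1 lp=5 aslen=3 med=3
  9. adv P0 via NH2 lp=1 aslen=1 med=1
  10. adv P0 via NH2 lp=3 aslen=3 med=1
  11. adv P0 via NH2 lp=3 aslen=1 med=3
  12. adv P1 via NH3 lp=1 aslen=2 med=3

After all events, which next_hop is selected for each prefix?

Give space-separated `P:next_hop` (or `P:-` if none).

Answer: P0:NH0 P1:NH1

Derivation:
Op 1: best P0=NH1 P1=-
Op 2: best P0=- P1=-
Op 3: best P0=- P1=NH1
Op 4: best P0=- P1=-
Op 5: best P0=- P1=NH3
Op 6: best P0=NH0 P1=NH3
Op 7: best P0=NH0 P1=NH3
Op 8: best P0=NH0 P1=NH3
Op 9: best P0=NH0 P1=NH3
Op 10: best P0=NH0 P1=NH3
Op 11: best P0=NH0 P1=NH3
Op 12: best P0=NH0 P1=NH1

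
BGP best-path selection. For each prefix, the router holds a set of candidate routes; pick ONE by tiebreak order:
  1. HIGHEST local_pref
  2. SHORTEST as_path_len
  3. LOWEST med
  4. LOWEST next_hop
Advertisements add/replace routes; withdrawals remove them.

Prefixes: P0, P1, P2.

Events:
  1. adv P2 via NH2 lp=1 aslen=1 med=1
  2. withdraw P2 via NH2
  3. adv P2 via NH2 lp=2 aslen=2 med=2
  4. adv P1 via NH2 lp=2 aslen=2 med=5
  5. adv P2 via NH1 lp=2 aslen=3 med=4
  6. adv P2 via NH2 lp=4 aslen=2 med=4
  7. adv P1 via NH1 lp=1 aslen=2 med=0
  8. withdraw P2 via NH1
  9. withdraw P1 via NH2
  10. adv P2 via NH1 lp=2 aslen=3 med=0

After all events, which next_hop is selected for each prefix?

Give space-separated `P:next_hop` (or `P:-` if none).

Op 1: best P0=- P1=- P2=NH2
Op 2: best P0=- P1=- P2=-
Op 3: best P0=- P1=- P2=NH2
Op 4: best P0=- P1=NH2 P2=NH2
Op 5: best P0=- P1=NH2 P2=NH2
Op 6: best P0=- P1=NH2 P2=NH2
Op 7: best P0=- P1=NH2 P2=NH2
Op 8: best P0=- P1=NH2 P2=NH2
Op 9: best P0=- P1=NH1 P2=NH2
Op 10: best P0=- P1=NH1 P2=NH2

Answer: P0:- P1:NH1 P2:NH2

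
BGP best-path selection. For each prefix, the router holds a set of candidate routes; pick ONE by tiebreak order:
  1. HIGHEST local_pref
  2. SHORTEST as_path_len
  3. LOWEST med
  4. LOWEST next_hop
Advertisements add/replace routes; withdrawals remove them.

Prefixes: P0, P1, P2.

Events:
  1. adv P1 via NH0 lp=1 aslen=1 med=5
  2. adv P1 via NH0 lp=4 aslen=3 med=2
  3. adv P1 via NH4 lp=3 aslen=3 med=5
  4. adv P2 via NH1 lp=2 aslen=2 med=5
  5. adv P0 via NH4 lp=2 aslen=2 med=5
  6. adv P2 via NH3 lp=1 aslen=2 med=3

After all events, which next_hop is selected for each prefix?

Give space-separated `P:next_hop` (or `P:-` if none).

Answer: P0:NH4 P1:NH0 P2:NH1

Derivation:
Op 1: best P0=- P1=NH0 P2=-
Op 2: best P0=- P1=NH0 P2=-
Op 3: best P0=- P1=NH0 P2=-
Op 4: best P0=- P1=NH0 P2=NH1
Op 5: best P0=NH4 P1=NH0 P2=NH1
Op 6: best P0=NH4 P1=NH0 P2=NH1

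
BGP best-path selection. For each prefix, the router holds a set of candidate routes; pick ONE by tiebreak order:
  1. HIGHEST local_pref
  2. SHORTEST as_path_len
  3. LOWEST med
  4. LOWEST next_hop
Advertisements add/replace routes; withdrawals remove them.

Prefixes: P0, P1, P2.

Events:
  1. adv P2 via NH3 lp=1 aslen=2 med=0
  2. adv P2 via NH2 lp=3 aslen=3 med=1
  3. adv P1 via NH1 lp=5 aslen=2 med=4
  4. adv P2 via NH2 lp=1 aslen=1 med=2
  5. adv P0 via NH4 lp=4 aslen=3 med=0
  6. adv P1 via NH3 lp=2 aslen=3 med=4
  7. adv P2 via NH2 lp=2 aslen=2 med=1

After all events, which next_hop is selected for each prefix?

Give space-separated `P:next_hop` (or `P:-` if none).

Op 1: best P0=- P1=- P2=NH3
Op 2: best P0=- P1=- P2=NH2
Op 3: best P0=- P1=NH1 P2=NH2
Op 4: best P0=- P1=NH1 P2=NH2
Op 5: best P0=NH4 P1=NH1 P2=NH2
Op 6: best P0=NH4 P1=NH1 P2=NH2
Op 7: best P0=NH4 P1=NH1 P2=NH2

Answer: P0:NH4 P1:NH1 P2:NH2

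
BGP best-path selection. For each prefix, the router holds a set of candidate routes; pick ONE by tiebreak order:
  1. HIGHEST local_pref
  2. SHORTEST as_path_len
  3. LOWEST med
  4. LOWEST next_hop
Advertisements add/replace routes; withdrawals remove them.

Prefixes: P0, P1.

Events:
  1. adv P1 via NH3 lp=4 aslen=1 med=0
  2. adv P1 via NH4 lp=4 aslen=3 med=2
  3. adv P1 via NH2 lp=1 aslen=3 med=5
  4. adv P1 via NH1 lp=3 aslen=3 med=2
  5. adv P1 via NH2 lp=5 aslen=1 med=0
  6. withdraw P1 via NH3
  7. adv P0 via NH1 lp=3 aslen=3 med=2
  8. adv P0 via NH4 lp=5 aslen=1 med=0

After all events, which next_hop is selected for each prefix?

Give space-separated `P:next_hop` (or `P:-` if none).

Answer: P0:NH4 P1:NH2

Derivation:
Op 1: best P0=- P1=NH3
Op 2: best P0=- P1=NH3
Op 3: best P0=- P1=NH3
Op 4: best P0=- P1=NH3
Op 5: best P0=- P1=NH2
Op 6: best P0=- P1=NH2
Op 7: best P0=NH1 P1=NH2
Op 8: best P0=NH4 P1=NH2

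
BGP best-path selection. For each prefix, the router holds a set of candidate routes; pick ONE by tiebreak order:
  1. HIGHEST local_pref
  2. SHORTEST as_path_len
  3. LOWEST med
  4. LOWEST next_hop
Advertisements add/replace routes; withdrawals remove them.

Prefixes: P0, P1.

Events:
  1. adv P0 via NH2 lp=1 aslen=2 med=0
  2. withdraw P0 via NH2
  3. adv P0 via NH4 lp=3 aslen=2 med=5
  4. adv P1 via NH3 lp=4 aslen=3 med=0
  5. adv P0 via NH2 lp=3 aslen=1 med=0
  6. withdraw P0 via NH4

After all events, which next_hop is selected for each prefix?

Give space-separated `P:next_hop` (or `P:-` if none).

Op 1: best P0=NH2 P1=-
Op 2: best P0=- P1=-
Op 3: best P0=NH4 P1=-
Op 4: best P0=NH4 P1=NH3
Op 5: best P0=NH2 P1=NH3
Op 6: best P0=NH2 P1=NH3

Answer: P0:NH2 P1:NH3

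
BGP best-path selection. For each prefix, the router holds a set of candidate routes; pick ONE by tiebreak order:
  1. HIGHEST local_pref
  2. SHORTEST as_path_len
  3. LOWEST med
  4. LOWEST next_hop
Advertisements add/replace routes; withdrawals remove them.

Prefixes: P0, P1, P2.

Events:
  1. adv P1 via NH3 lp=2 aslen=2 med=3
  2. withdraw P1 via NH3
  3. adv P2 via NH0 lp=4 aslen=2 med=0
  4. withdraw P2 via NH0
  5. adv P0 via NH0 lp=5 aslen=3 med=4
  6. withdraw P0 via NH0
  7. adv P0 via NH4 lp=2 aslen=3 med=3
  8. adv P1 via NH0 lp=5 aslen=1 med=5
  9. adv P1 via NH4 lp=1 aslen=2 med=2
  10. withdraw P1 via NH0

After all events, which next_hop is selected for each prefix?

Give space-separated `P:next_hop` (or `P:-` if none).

Op 1: best P0=- P1=NH3 P2=-
Op 2: best P0=- P1=- P2=-
Op 3: best P0=- P1=- P2=NH0
Op 4: best P0=- P1=- P2=-
Op 5: best P0=NH0 P1=- P2=-
Op 6: best P0=- P1=- P2=-
Op 7: best P0=NH4 P1=- P2=-
Op 8: best P0=NH4 P1=NH0 P2=-
Op 9: best P0=NH4 P1=NH0 P2=-
Op 10: best P0=NH4 P1=NH4 P2=-

Answer: P0:NH4 P1:NH4 P2:-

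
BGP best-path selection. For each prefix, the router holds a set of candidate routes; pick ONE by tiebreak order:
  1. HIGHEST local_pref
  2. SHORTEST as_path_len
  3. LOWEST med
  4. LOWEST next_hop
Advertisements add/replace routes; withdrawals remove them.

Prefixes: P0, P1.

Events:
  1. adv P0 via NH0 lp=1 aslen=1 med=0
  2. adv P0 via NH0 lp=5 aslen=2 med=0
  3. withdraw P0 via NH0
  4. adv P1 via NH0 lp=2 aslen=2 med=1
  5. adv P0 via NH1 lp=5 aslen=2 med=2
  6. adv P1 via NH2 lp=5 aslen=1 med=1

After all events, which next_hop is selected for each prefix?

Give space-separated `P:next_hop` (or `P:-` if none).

Op 1: best P0=NH0 P1=-
Op 2: best P0=NH0 P1=-
Op 3: best P0=- P1=-
Op 4: best P0=- P1=NH0
Op 5: best P0=NH1 P1=NH0
Op 6: best P0=NH1 P1=NH2

Answer: P0:NH1 P1:NH2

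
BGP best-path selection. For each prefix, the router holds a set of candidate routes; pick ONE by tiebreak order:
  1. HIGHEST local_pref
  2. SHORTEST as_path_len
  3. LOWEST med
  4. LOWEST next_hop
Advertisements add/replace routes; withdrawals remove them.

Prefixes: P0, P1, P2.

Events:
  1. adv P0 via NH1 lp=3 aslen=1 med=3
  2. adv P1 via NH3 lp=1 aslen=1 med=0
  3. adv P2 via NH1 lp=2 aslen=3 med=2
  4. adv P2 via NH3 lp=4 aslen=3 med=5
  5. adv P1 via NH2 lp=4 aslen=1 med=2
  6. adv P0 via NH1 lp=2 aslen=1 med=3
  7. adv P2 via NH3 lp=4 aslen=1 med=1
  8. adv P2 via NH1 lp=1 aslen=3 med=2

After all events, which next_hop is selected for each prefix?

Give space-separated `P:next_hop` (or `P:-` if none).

Op 1: best P0=NH1 P1=- P2=-
Op 2: best P0=NH1 P1=NH3 P2=-
Op 3: best P0=NH1 P1=NH3 P2=NH1
Op 4: best P0=NH1 P1=NH3 P2=NH3
Op 5: best P0=NH1 P1=NH2 P2=NH3
Op 6: best P0=NH1 P1=NH2 P2=NH3
Op 7: best P0=NH1 P1=NH2 P2=NH3
Op 8: best P0=NH1 P1=NH2 P2=NH3

Answer: P0:NH1 P1:NH2 P2:NH3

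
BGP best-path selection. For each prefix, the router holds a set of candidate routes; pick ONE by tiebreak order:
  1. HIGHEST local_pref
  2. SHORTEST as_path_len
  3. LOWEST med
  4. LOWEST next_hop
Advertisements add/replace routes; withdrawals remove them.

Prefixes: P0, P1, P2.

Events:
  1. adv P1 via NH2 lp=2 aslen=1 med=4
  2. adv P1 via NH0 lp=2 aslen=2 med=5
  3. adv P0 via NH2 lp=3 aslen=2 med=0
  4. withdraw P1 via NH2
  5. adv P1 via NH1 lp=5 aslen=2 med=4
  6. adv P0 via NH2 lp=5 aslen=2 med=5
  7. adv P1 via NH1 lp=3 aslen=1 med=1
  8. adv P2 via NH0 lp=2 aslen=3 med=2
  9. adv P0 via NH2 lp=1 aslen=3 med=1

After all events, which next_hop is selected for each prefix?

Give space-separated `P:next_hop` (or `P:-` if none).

Answer: P0:NH2 P1:NH1 P2:NH0

Derivation:
Op 1: best P0=- P1=NH2 P2=-
Op 2: best P0=- P1=NH2 P2=-
Op 3: best P0=NH2 P1=NH2 P2=-
Op 4: best P0=NH2 P1=NH0 P2=-
Op 5: best P0=NH2 P1=NH1 P2=-
Op 6: best P0=NH2 P1=NH1 P2=-
Op 7: best P0=NH2 P1=NH1 P2=-
Op 8: best P0=NH2 P1=NH1 P2=NH0
Op 9: best P0=NH2 P1=NH1 P2=NH0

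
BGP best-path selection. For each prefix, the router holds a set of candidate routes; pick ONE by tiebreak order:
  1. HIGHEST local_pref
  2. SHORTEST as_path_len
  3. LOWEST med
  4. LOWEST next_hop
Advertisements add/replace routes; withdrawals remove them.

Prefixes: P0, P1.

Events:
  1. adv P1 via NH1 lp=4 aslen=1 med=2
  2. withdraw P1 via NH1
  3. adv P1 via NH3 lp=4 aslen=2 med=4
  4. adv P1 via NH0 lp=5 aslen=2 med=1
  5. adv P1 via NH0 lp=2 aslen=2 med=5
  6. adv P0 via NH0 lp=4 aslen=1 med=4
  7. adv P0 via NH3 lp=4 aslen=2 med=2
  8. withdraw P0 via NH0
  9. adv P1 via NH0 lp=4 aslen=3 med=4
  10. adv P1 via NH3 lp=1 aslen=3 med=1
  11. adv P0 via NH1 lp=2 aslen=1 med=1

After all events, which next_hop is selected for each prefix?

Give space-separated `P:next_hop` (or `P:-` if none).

Op 1: best P0=- P1=NH1
Op 2: best P0=- P1=-
Op 3: best P0=- P1=NH3
Op 4: best P0=- P1=NH0
Op 5: best P0=- P1=NH3
Op 6: best P0=NH0 P1=NH3
Op 7: best P0=NH0 P1=NH3
Op 8: best P0=NH3 P1=NH3
Op 9: best P0=NH3 P1=NH3
Op 10: best P0=NH3 P1=NH0
Op 11: best P0=NH3 P1=NH0

Answer: P0:NH3 P1:NH0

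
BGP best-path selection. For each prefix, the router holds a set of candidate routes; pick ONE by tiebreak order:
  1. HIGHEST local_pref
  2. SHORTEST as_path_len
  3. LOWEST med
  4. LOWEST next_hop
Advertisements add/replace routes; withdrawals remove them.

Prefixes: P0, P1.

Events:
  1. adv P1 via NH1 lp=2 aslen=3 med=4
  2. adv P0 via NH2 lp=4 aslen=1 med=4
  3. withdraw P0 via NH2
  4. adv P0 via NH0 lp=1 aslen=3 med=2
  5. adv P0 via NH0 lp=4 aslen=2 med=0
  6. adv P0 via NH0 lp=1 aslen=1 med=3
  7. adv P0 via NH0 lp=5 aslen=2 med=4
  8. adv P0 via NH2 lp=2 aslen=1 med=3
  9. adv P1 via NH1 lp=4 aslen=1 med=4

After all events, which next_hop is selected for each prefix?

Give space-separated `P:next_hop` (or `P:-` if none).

Op 1: best P0=- P1=NH1
Op 2: best P0=NH2 P1=NH1
Op 3: best P0=- P1=NH1
Op 4: best P0=NH0 P1=NH1
Op 5: best P0=NH0 P1=NH1
Op 6: best P0=NH0 P1=NH1
Op 7: best P0=NH0 P1=NH1
Op 8: best P0=NH0 P1=NH1
Op 9: best P0=NH0 P1=NH1

Answer: P0:NH0 P1:NH1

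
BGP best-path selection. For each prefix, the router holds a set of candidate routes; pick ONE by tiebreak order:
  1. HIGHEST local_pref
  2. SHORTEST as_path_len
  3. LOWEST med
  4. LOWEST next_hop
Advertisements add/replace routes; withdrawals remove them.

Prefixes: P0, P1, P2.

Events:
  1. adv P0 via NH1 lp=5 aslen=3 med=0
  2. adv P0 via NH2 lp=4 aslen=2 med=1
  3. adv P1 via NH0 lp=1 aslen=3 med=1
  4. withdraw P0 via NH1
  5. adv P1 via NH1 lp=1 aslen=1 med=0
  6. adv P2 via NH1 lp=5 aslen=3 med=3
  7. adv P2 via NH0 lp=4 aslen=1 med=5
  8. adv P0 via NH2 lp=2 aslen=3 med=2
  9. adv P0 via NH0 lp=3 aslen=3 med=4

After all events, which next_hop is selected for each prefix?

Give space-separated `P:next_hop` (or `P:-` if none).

Answer: P0:NH0 P1:NH1 P2:NH1

Derivation:
Op 1: best P0=NH1 P1=- P2=-
Op 2: best P0=NH1 P1=- P2=-
Op 3: best P0=NH1 P1=NH0 P2=-
Op 4: best P0=NH2 P1=NH0 P2=-
Op 5: best P0=NH2 P1=NH1 P2=-
Op 6: best P0=NH2 P1=NH1 P2=NH1
Op 7: best P0=NH2 P1=NH1 P2=NH1
Op 8: best P0=NH2 P1=NH1 P2=NH1
Op 9: best P0=NH0 P1=NH1 P2=NH1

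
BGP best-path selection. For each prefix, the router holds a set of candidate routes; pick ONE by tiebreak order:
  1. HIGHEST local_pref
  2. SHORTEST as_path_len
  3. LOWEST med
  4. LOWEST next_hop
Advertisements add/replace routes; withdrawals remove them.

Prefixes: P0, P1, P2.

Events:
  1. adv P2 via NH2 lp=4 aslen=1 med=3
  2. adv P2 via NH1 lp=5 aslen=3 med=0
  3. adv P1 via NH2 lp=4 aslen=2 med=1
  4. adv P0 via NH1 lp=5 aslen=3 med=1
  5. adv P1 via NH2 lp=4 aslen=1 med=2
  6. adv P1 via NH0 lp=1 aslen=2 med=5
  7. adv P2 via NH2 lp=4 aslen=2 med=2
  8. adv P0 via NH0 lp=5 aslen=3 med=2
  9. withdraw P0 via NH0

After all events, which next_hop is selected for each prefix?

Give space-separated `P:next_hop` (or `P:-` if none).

Answer: P0:NH1 P1:NH2 P2:NH1

Derivation:
Op 1: best P0=- P1=- P2=NH2
Op 2: best P0=- P1=- P2=NH1
Op 3: best P0=- P1=NH2 P2=NH1
Op 4: best P0=NH1 P1=NH2 P2=NH1
Op 5: best P0=NH1 P1=NH2 P2=NH1
Op 6: best P0=NH1 P1=NH2 P2=NH1
Op 7: best P0=NH1 P1=NH2 P2=NH1
Op 8: best P0=NH1 P1=NH2 P2=NH1
Op 9: best P0=NH1 P1=NH2 P2=NH1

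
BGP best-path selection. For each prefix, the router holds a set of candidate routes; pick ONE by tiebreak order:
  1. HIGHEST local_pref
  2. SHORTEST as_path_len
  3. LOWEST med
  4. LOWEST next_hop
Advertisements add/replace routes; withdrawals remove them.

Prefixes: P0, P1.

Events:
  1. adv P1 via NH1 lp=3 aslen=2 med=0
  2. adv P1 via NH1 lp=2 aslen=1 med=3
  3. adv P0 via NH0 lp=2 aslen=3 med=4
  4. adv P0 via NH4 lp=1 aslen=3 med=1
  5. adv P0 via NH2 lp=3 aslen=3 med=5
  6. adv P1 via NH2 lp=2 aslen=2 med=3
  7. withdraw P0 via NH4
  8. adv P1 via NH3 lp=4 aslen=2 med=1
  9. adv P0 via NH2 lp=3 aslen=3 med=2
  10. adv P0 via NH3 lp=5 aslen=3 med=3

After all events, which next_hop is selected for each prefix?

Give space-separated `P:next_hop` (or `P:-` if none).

Answer: P0:NH3 P1:NH3

Derivation:
Op 1: best P0=- P1=NH1
Op 2: best P0=- P1=NH1
Op 3: best P0=NH0 P1=NH1
Op 4: best P0=NH0 P1=NH1
Op 5: best P0=NH2 P1=NH1
Op 6: best P0=NH2 P1=NH1
Op 7: best P0=NH2 P1=NH1
Op 8: best P0=NH2 P1=NH3
Op 9: best P0=NH2 P1=NH3
Op 10: best P0=NH3 P1=NH3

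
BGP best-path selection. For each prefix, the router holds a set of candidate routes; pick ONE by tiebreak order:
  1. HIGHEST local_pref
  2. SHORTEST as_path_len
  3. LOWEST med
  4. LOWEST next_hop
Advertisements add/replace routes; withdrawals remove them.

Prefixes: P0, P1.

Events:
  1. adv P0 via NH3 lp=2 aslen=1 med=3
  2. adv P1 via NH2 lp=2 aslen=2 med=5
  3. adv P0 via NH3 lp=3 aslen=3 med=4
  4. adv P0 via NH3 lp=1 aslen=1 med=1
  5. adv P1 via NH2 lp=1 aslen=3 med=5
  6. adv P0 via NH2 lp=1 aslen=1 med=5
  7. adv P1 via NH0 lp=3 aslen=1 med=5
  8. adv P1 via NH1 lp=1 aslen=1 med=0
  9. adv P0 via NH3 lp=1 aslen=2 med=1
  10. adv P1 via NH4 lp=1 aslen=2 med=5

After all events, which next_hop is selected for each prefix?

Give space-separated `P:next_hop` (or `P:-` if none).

Op 1: best P0=NH3 P1=-
Op 2: best P0=NH3 P1=NH2
Op 3: best P0=NH3 P1=NH2
Op 4: best P0=NH3 P1=NH2
Op 5: best P0=NH3 P1=NH2
Op 6: best P0=NH3 P1=NH2
Op 7: best P0=NH3 P1=NH0
Op 8: best P0=NH3 P1=NH0
Op 9: best P0=NH2 P1=NH0
Op 10: best P0=NH2 P1=NH0

Answer: P0:NH2 P1:NH0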